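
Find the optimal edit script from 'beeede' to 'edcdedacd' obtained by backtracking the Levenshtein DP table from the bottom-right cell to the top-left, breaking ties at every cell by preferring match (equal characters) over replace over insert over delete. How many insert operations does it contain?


Edit distance = 7. Backtracking from cell (6, 9) with preference match > replace > insert > delete,
then listing the resulting alignment 'beeede' -> 'edcdedacd' left to right:
  Step 1: insert 'e' [insertion #1]
  Step 2: replace b->d
  Step 3: replace e->c
  Step 4: replace e->d
  Step 5: keep 'e'
  Step 6: keep 'd'
  Step 7: insert 'a' [insertion #2]
  Step 8: insert 'c' [insertion #3]
  Step 9: replace e->d
Total insertions: 3

3


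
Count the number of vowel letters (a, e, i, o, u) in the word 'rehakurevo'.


Scanning each character of 'rehakurevo':
  Position 1: 'r' -> consonant (running count: 0)
  Position 2: 'e' -> vowel (running count: 1)
  Position 3: 'h' -> consonant (running count: 1)
  Position 4: 'a' -> vowel (running count: 2)
  Position 5: 'k' -> consonant (running count: 2)
  Position 6: 'u' -> vowel (running count: 3)
  Position 7: 'r' -> consonant (running count: 3)
  Position 8: 'e' -> vowel (running count: 4)
  Position 9: 'v' -> consonant (running count: 4)
  Position 10: 'o' -> vowel (running count: 5)
Total vowels: 5

5


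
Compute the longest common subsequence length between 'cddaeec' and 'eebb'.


DP table for LCS of 'cddaeec' and 'eebb':
       e  e  b  b
    0  0  0  0  0
  c 0  0  0  0  0
  d 0  0  0  0  0
  d 0  0  0  0  0
  a 0  0  0  0  0
  e 0  1  1  1  1
  e 0  1  2  2  2
  c 0  1  2  2  2
LCS: 'ee'
LCS length = 2

2


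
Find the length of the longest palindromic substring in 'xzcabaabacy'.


Scanning 'xzcabaabacy' for palindromic substrings.
Substring at positions 2-9: 'cabaabac'.
Check: reverse('cabaabac') = 'cabaabac' -> palindrome confirmed.
Neighbouring characters ('z' / 'y') break symmetry, so it cannot extend further.
No longer palindromic substring exists; longest length = 8

8


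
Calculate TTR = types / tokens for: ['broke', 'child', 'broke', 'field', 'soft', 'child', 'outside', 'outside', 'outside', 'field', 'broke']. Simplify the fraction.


Tokens: 11
Unique types: ('broke', 'child', 'field', 'outside', 'soft') = 5
TTR = 5/11
Already in lowest terms.

5/11


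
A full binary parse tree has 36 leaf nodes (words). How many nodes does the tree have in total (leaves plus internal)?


Leaf nodes (terminals): 36
Internal nodes = n - 1 = 36 - 1 = 35
Total = leaves + internal = 36 + 35 = 71

71


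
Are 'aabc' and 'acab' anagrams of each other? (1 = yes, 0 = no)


Sort characters of 'aabc': 'aabc'
Sort characters of 'acab': 'aabc'
Sorted forms match -> they ARE anagrams
Result: 1

1


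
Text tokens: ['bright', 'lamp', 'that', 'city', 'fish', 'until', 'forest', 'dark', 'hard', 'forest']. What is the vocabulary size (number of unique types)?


Listing all tokens and tracking unique types:
  Token 1: 'bright' -> NEW (unique so far: 1)
  Token 2: 'lamp' -> NEW (unique so far: 2)
  Token 3: 'that' -> NEW (unique so far: 3)
  Token 4: 'city' -> NEW (unique so far: 4)
  Token 5: 'fish' -> NEW (unique so far: 5)
  Token 6: 'until' -> NEW (unique so far: 6)
  Token 7: 'forest' -> NEW (unique so far: 7)
  Token 8: 'dark' -> NEW (unique so far: 8)
  Token 9: 'hard' -> NEW (unique so far: 9)
  Token 10: 'forest' -> duplicate (unique so far: 9)
Unique types: ('bright', 'city', 'dark', 'fish', 'forest', 'hard', 'lamp', 'that', 'until')
Vocabulary size: 9

9


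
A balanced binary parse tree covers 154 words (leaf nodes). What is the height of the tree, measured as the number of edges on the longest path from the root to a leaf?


In a balanced binary tree with n leaves the deepest leaf is ceil(log2(n)) edges below the root.
log2(154) = 7.2668
ceil(7.2668) = 8
height (edges) = 8

8


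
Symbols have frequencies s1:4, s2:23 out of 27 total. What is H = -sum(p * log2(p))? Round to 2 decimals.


Computing entropy H = -sum(p_i * log2(p_i)):
  s1: p = 4/27 = 0.1481, -p*log2(p) = 0.4081
  s2: p = 23/27 = 0.8519, -p*log2(p) = 0.1971
H = sum of terms = 0.6052
Rounded to 2 decimals: 0.61

0.61


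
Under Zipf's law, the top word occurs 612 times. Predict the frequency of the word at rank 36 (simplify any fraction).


Zipf's law: freq(rank) = f1 / rank
f1 = 612, rank = 36
freq = 612 / 36
= 17

17


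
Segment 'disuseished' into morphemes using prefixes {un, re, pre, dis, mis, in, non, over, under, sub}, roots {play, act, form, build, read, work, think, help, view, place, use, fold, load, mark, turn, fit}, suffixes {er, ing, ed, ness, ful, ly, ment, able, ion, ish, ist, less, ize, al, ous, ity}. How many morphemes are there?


Segmenting 'disuseished' against the inventory:
  'dis' -> prefix (morpheme 1)
  'use' -> root (morpheme 2)
  'ish' -> suffix (morpheme 3)
  'ed' -> suffix (morpheme 4)
Total morphemes: 4

4


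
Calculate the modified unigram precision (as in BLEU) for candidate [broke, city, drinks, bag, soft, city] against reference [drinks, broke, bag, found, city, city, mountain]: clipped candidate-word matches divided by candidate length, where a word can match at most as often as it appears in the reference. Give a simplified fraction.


Reference word counts: {'bag': 1, 'broke': 1, 'city': 2, 'drinks': 1, 'found': 1, 'mountain': 1}
Checking each candidate word (with clipping):
  'broke' -> in reference (ref count 1, used 1/1) -> match (matches: 1)
  'city' -> in reference (ref count 2, used 1/2) -> match (matches: 2)
  'drinks' -> in reference (ref count 1, used 1/1) -> match (matches: 3)
  'bag' -> in reference (ref count 1, used 1/1) -> match (matches: 4)
  'soft' -> not in reference -> no match (matches: 4)
  'city' -> in reference (ref count 2, used 2/2) -> match (matches: 5)
Clipped matches: 5, Candidate length: 6
Precision = 5/6

5/6


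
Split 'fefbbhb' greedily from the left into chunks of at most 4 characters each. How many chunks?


'fefbbhb' has 7 characters.
Chunking with max size 4:
  Chunk 1: 'fefb' (positions 0-3)
  Chunk 2: 'bhb' (positions 4-6)
Total chunks: ceil(7 / 4) = 2

2


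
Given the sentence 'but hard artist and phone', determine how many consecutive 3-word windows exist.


Word trigrams from [5] words:
  Trigram 1: (but hard artist)
  Trigram 2: (hard artist and)
  Trigram 3: (artist and phone)
Total word trigrams: 5 - 2 = 3

3


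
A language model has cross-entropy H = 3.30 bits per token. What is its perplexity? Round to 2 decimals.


Perplexity formula: PP = 2^H
H = 3.30
PP = 2^3.30
Decompose: 2^3.30 = 2^3 * 2^0.30
2^3 = 8, 2^0.30 ~ 1.2311444
PP ~ 8 * 1.2311444 = 9.8491552
Rounded to 2 decimals: 9.85

9.85


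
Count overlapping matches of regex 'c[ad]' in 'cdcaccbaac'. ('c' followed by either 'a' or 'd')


Pattern: c[ad] means 'c' followed by either 'a' or 'd'.
Scanning 'cdcaccbaac' position-by-position:
  Pos 0: window 'cd' -> MATCH
  Pos 1: window 'dc' -> no
  Pos 2: window 'ca' -> MATCH
  Pos 3: window 'ac' -> no
  Pos 4: window 'cc' -> no
  Pos 5: window 'cb' -> no
  Pos 6: window 'ba' -> no
  Pos 7: window 'aa' -> no
  Pos 8: window 'ac' -> no
  Pos 9: window 'c' -> no
Total matches: 2

2


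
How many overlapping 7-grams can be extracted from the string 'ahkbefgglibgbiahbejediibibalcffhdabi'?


String 'ahkbefgglibgbiahbejediibibalcffhdabi' has length L = 36.
Number of overlapping n-grams = L - n + 1
Substituting: 36 - 7 + 1 = 30

30


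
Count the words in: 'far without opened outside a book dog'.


Counting words by splitting on spaces:
  Word 1: 'far'
  Word 2: 'without'
  Word 3: 'opened'
  Word 4: 'outside'
  Word 5: 'a'
  Word 6: 'book'
  Word 7: 'dog'
Total words: 7

7


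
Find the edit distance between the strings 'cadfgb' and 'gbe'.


Building DP table for s1='cadfgb' (len 6) and s2='gbe' (len 3):
       g  b  e
    0  1  2  3
  c 1  1  2  3
  a 2  2  2  3
  d 3  3  3  3
  f 4  4  4  4
  g 5  4  5  5
  b 6  5  4  5
Edit distance = dp[6][3] = 5

5


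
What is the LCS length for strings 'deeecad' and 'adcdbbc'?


DP table for LCS of 'deeecad' and 'adcdbbc':
       a  d  c  d  b  b  c
    0  0  0  0  0  0  0  0
  d 0  0  1  1  1  1  1  1
  e 0  0  1  1  1  1  1  1
  e 0  0  1  1  1  1  1  1
  e 0  0  1  1  1  1  1  1
  c 0  0  1  2  2  2  2  2
  a 0  1  1  2  2  2  2  2
  d 0  1  2  2  3  3  3  3
LCS: 'dcd'
LCS length = 3

3


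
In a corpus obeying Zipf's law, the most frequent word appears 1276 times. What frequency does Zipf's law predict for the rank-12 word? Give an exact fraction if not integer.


Zipf's law: freq(rank) = f1 / rank
f1 = 1276, rank = 12
freq = 1276 / 12
GCD(1276, 12) = 4
Simplified: 319/3

319/3


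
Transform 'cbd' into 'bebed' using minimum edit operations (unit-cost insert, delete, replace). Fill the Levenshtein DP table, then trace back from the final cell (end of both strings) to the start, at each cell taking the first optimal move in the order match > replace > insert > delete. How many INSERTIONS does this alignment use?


Edit distance = 3. Backtracking from cell (3, 5) with preference match > replace > insert > delete,
then listing the resulting alignment 'cbd' -> 'bebed' left to right:
  Step 1: insert 'b' [insertion #1]
  Step 2: replace c->e
  Step 3: keep 'b'
  Step 4: insert 'e' [insertion #2]
  Step 5: keep 'd'
Total insertions: 2

2


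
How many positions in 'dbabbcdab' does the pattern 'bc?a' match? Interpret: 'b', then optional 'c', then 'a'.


Pattern: bc?a means 'b', then optional 'c', then 'a'.
Scanning 'dbabbcdab' position-by-position:
  Pos 0: window 'dba' -> no
  Pos 1: window 'bab' -> MATCH
  Pos 2: window 'abb' -> no
  Pos 3: window 'bbc' -> no
  Pos 4: window 'bcd' -> no
  Pos 5: window 'cda' -> no
  Pos 6: window 'dab' -> no
  Pos 7: window 'ab' -> no
  Pos 8: window 'b' -> no
Total matches: 1

1


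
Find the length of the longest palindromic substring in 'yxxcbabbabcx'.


Scanning 'yxxcbabbabcx' for palindromic substrings.
Substring at positions 2-11: 'xcbabbabcx'.
Check: reverse('xcbabbabcx') = 'xcbabbabcx' -> palindrome confirmed.
Neighbouring characters ('x' / '-') break symmetry, so it cannot extend further.
No longer palindromic substring exists; longest length = 10

10


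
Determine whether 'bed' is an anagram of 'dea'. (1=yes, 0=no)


Sort characters of 'bed': 'bde'
Sort characters of 'dea': 'ade'
Sorted forms differ -> they are NOT anagrams
Result: 0

0


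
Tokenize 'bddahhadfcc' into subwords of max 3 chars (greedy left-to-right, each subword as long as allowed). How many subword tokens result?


'bddahhadfcc' has 11 characters.
Chunking with max size 3:
  Chunk 1: 'bdd' (positions 0-2)
  Chunk 2: 'ahh' (positions 3-5)
  Chunk 3: 'adf' (positions 6-8)
  Chunk 4: 'cc' (positions 9-10)
Total chunks: ceil(11 / 3) = 4

4


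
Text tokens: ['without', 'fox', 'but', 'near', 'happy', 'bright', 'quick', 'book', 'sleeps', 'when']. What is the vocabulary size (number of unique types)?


Listing all tokens and tracking unique types:
  Token 1: 'without' -> NEW (unique so far: 1)
  Token 2: 'fox' -> NEW (unique so far: 2)
  Token 3: 'but' -> NEW (unique so far: 3)
  Token 4: 'near' -> NEW (unique so far: 4)
  Token 5: 'happy' -> NEW (unique so far: 5)
  Token 6: 'bright' -> NEW (unique so far: 6)
  Token 7: 'quick' -> NEW (unique so far: 7)
  Token 8: 'book' -> NEW (unique so far: 8)
  Token 9: 'sleeps' -> NEW (unique so far: 9)
  Token 10: 'when' -> NEW (unique so far: 10)
Unique types: ('book', 'bright', 'but', 'fox', 'happy', 'near', 'quick', 'sleeps', 'when', 'without')
Vocabulary size: 10

10


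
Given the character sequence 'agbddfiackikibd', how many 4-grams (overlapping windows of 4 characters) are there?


String 'agbddfiackikibd' has length L = 15.
Number of overlapping n-grams = L - n + 1
Substituting: 15 - 4 + 1 = 12

12


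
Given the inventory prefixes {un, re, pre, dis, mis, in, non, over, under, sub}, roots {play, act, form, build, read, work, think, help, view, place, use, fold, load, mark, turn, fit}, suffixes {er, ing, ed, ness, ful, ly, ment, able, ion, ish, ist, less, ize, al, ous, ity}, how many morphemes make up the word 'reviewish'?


Segmenting 'reviewish' against the inventory:
  're' -> prefix (morpheme 1)
  'view' -> root (morpheme 2)
  'ish' -> suffix (morpheme 3)
Total morphemes: 3

3


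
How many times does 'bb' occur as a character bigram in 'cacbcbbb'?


Scanning 'cacbcbbb' for bigram 'bb':
  Position 0: 'ca' -> no
  Position 1: 'ac' -> no
  Position 2: 'cb' -> no
  Position 3: 'bc' -> no
  Position 4: 'cb' -> no
  Position 5: 'bb' -> MATCH
  Position 6: 'bb' -> MATCH
Total matches: 2

2


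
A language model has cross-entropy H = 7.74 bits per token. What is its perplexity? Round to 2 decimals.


Perplexity formula: PP = 2^H
H = 7.74
PP = 2^7.74
Decompose: 2^7.74 = 2^7 * 2^0.74
2^7 = 128, 2^0.74 ~ 1.6701758
PP ~ 128 * 1.6701758 = 213.7825024
Rounded to 2 decimals: 213.78

213.78


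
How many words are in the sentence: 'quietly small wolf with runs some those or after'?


Counting words by splitting on spaces:
  Word 1: 'quietly'
  Word 2: 'small'
  Word 3: 'wolf'
  Word 4: 'with'
  Word 5: 'runs'
  Word 6: 'some'
  Word 7: 'those'
  Word 8: 'or'
  Word 9: 'after'
Total words: 9

9


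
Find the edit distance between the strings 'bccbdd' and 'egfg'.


Building DP table for s1='bccbdd' (len 6) and s2='egfg' (len 4):
       e  g  f  g
    0  1  2  3  4
  b 1  1  2  3  4
  c 2  2  2  3  4
  c 3  3  3  3  4
  b 4  4  4  4  4
  d 5  5  5  5  5
  d 6  6  6  6  6
Edit distance = dp[6][4] = 6

6


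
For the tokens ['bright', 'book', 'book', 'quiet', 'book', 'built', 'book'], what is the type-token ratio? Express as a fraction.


Tokens: 7
Unique types: ('book', 'bright', 'built', 'quiet') = 4
TTR = 4/7
Already in lowest terms.

4/7


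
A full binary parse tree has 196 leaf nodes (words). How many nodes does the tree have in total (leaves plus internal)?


Leaf nodes (terminals): 196
Internal nodes = n - 1 = 196 - 1 = 195
Total = leaves + internal = 196 + 195 = 391

391


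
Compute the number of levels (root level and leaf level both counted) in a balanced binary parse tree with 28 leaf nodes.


In a balanced binary tree with n leaves the deepest leaf is ceil(log2(n)) edges below the root,
so counting node levels inclusive of root and leaves gives ceil(log2(n)) + 1 levels.
log2(28) = 4.8074
ceil(4.8074) = 5
levels = 5 + 1 = 6

6


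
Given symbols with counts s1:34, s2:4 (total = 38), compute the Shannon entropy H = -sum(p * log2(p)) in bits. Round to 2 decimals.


Computing entropy H = -sum(p_i * log2(p_i)):
  s1: p = 34/38 = 0.8947, -p*log2(p) = 0.1436
  s2: p = 4/38 = 0.1053, -p*log2(p) = 0.3419
H = sum of terms = 0.4855
Rounded to 2 decimals: 0.49

0.49


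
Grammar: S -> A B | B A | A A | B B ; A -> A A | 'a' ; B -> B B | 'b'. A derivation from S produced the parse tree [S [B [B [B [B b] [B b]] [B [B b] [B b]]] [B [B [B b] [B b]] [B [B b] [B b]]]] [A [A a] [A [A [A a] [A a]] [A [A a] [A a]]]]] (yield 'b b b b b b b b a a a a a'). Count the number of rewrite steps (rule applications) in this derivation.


Every bracketed nonterminal node [X ...] in the tree is produced by exactly one rule application.
Reading the tree off as a leftmost derivation:
  Step 1: S  =>  B A   (applied S -> B A)
  Step 2: B A  =>  B B A   (applied B -> B B)
  Step 3: B B A  =>  B B B A   (applied B -> B B)
  Step 4: B B B A  =>  B B B B A   (applied B -> B B)
  Step 5: B B B B A  =>  b B B B A   (applied B -> b)
  Step 6: b B B B A  =>  b b B B A   (applied B -> b)
  Step 7: b b B B A  =>  b b B B B A   (applied B -> B B)
  Step 8: b b B B B A  =>  b b b B B A   (applied B -> b)
  Step 9: b b b B B A  =>  b b b b B A   (applied B -> b)
  Step 10: b b b b B A  =>  b b b b B B A   (applied B -> B B)
  Step 11: b b b b B B A  =>  b b b b B B B A   (applied B -> B B)
  Step 12: b b b b B B B A  =>  b b b b b B B A   (applied B -> b)
  Step 13: b b b b b B B A  =>  b b b b b b B A   (applied B -> b)
  Step 14: b b b b b b B A  =>  b b b b b b B B A   (applied B -> B B)
  Step 15: b b b b b b B B A  =>  b b b b b b b B A   (applied B -> b)
  Step 16: b b b b b b b B A  =>  b b b b b b b b A   (applied B -> b)
  Step 17: b b b b b b b b A  =>  b b b b b b b b A A   (applied A -> A A)
  Step 18: b b b b b b b b A A  =>  b b b b b b b b a A   (applied A -> a)
  Step 19: b b b b b b b b a A  =>  b b b b b b b b a A A   (applied A -> A A)
  Step 20: b b b b b b b b a A A  =>  b b b b b b b b a A A A   (applied A -> A A)
  Step 21: b b b b b b b b a A A A  =>  b b b b b b b b a a A A   (applied A -> a)
  Step 22: b b b b b b b b a a A A  =>  b b b b b b b b a a a A   (applied A -> a)
  Step 23: b b b b b b b b a a a A  =>  b b b b b b b b a a a A A   (applied A -> A A)
  Step 24: b b b b b b b b a a a A A  =>  b b b b b b b b a a a a A   (applied A -> a)
  Step 25: b b b b b b b b a a a a A  =>  b b b b b b b b a a a a a   (applied A -> a)
Final yield: b b b b b b b b a a a a a
Total rewrite steps: 25

25


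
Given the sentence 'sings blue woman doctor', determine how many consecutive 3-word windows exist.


Word trigrams from [4] words:
  Trigram 1: (sings blue woman)
  Trigram 2: (blue woman doctor)
Total word trigrams: 4 - 2 = 2

2


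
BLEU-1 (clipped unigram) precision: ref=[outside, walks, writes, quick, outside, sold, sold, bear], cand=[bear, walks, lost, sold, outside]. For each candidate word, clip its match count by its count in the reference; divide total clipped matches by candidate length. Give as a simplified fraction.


Reference word counts: {'bear': 1, 'outside': 2, 'quick': 1, 'sold': 2, 'walks': 1, 'writes': 1}
Checking each candidate word (with clipping):
  'bear' -> in reference (ref count 1, used 1/1) -> match (matches: 1)
  'walks' -> in reference (ref count 1, used 1/1) -> match (matches: 2)
  'lost' -> not in reference -> no match (matches: 2)
  'sold' -> in reference (ref count 2, used 1/2) -> match (matches: 3)
  'outside' -> in reference (ref count 2, used 1/2) -> match (matches: 4)
Clipped matches: 4, Candidate length: 5
Precision = 4/5

4/5


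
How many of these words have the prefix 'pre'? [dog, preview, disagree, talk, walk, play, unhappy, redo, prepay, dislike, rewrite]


Checking each word for prefix 'pre':
  'dog' -> no (count: 0)
  'preview' -> YES, starts with 'pre' (count: 1)
  'disagree' -> no (count: 1)
  'talk' -> no (count: 1)
  'walk' -> no (count: 1)
  'play' -> no (count: 1)
  'unhappy' -> no (count: 1)
  'redo' -> no (count: 1)
  'prepay' -> YES, starts with 'pre' (count: 2)
  'dislike' -> no (count: 2)
  'rewrite' -> no (count: 2)
Total with prefix 'pre': 2

2


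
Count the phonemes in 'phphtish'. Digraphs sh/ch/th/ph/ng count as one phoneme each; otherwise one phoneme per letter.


Parsing 'phphtish' greedily, digraphs first:
  'ph' -> digraph (1 consonant phoneme) (phonemes so far: 1)
  'ph' -> digraph (1 consonant phoneme) (phonemes so far: 2)
  't' -> consonant phoneme (phonemes so far: 3)
  'i' -> vowel phoneme (phonemes so far: 4)
  'sh' -> digraph (1 consonant phoneme) (phonemes so far: 5)
Total phonemes: 5

5


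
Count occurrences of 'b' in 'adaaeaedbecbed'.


Scanning 'adaaeaedbecbed' for 'b':
  Position 8: 'b' -> MATCH (count: 1)
  Position 11: 'b' -> MATCH (count: 2)
Total occurrences of 'b': 2

2


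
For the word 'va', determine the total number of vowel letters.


Scanning each character of 'va':
  Position 1: 'v' -> consonant (running count: 0)
  Position 2: 'a' -> vowel (running count: 1)
Total vowels: 1

1


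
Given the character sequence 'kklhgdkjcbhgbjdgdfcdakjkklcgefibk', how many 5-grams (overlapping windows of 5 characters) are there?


String 'kklhgdkjcbhgbjdgdfcdakjkklcgefibk' has length L = 33.
Number of overlapping n-grams = L - n + 1
Substituting: 33 - 5 + 1 = 29

29


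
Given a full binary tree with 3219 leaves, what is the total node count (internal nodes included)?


Leaf nodes (terminals): 3219
Internal nodes = n - 1 = 3219 - 1 = 3218
Total = leaves + internal = 3219 + 3218 = 6437

6437


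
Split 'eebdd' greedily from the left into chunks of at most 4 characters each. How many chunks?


'eebdd' has 5 characters.
Chunking with max size 4:
  Chunk 1: 'eebd' (positions 0-3)
  Chunk 2: 'd' (positions 4-4)
Total chunks: ceil(5 / 4) = 2

2


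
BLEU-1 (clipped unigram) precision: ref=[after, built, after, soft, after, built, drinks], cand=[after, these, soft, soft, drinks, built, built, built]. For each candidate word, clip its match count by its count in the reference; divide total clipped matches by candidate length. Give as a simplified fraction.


Reference word counts: {'after': 3, 'built': 2, 'drinks': 1, 'soft': 1}
Checking each candidate word (with clipping):
  'after' -> in reference (ref count 3, used 1/3) -> match (matches: 1)
  'these' -> not in reference -> no match (matches: 1)
  'soft' -> in reference (ref count 1, used 1/1) -> match (matches: 2)
  'soft' -> ref count 1 already used up (1/1) -> clipped, no match (matches: 2)
  'drinks' -> in reference (ref count 1, used 1/1) -> match (matches: 3)
  'built' -> in reference (ref count 2, used 1/2) -> match (matches: 4)
  'built' -> in reference (ref count 2, used 2/2) -> match (matches: 5)
  'built' -> ref count 2 already used up (2/2) -> clipped, no match (matches: 5)
Clipped matches: 5, Candidate length: 8
Precision = 5/8

5/8


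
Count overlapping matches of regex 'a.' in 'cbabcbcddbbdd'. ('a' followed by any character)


Pattern: a. means 'a' followed by any character.
Scanning 'cbabcbcddbbdd' position-by-position:
  Pos 0: window 'cb' -> no
  Pos 1: window 'ba' -> no
  Pos 2: window 'ab' -> MATCH
  Pos 3: window 'bc' -> no
  Pos 4: window 'cb' -> no
  Pos 5: window 'bc' -> no
  Pos 6: window 'cd' -> no
  Pos 7: window 'dd' -> no
  Pos 8: window 'db' -> no
  Pos 9: window 'bb' -> no
  Pos 10: window 'bd' -> no
  Pos 11: window 'dd' -> no
  Pos 12: window 'd' -> no
Total matches: 1

1


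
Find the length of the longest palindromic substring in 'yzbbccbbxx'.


Scanning 'yzbbccbbxx' for palindromic substrings.
Substring at positions 2-7: 'bbccbb'.
Check: reverse('bbccbb') = 'bbccbb' -> palindrome confirmed.
Neighbouring characters ('z' / 'x') break symmetry, so it cannot extend further.
No longer palindromic substring exists; longest length = 6

6


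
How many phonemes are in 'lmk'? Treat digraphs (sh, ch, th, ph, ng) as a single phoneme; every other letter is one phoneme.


Parsing 'lmk' greedily, digraphs first:
  'l' -> consonant phoneme (phonemes so far: 1)
  'm' -> consonant phoneme (phonemes so far: 2)
  'k' -> consonant phoneme (phonemes so far: 3)
Total phonemes: 3

3


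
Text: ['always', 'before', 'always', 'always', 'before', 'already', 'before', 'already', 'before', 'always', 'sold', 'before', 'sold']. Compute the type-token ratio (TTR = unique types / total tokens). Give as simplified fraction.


Tokens: 13
Unique types: ('already', 'always', 'before', 'sold') = 4
TTR = 4/13
Already in lowest terms.

4/13


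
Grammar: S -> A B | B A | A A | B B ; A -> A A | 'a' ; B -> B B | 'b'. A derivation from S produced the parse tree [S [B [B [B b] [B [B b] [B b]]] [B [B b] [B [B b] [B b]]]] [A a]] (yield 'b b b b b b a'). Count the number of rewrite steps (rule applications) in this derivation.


Every bracketed nonterminal node [X ...] in the tree is produced by exactly one rule application.
Reading the tree off as a leftmost derivation:
  Step 1: S  =>  B A   (applied S -> B A)
  Step 2: B A  =>  B B A   (applied B -> B B)
  Step 3: B B A  =>  B B B A   (applied B -> B B)
  Step 4: B B B A  =>  b B B A   (applied B -> b)
  Step 5: b B B A  =>  b B B B A   (applied B -> B B)
  Step 6: b B B B A  =>  b b B B A   (applied B -> b)
  Step 7: b b B B A  =>  b b b B A   (applied B -> b)
  Step 8: b b b B A  =>  b b b B B A   (applied B -> B B)
  Step 9: b b b B B A  =>  b b b b B A   (applied B -> b)
  Step 10: b b b b B A  =>  b b b b B B A   (applied B -> B B)
  Step 11: b b b b B B A  =>  b b b b b B A   (applied B -> b)
  Step 12: b b b b b B A  =>  b b b b b b A   (applied B -> b)
  Step 13: b b b b b b A  =>  b b b b b b a   (applied A -> a)
Final yield: b b b b b b a
Total rewrite steps: 13

13


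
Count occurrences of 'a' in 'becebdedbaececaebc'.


Scanning 'becebdedbaececaebc' for 'a':
  Position 9: 'a' -> MATCH (count: 1)
  Position 14: 'a' -> MATCH (count: 2)
Total occurrences of 'a': 2

2


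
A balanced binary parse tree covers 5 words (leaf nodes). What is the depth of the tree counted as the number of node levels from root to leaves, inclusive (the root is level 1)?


In a balanced binary tree with n leaves the deepest leaf is ceil(log2(n)) edges below the root,
so counting node levels inclusive of root and leaves gives ceil(log2(n)) + 1 levels.
log2(5) = 2.3219
ceil(2.3219) = 3
levels = 3 + 1 = 4

4


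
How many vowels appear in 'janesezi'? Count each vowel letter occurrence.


Scanning each character of 'janesezi':
  Position 1: 'j' -> consonant (running count: 0)
  Position 2: 'a' -> vowel (running count: 1)
  Position 3: 'n' -> consonant (running count: 1)
  Position 4: 'e' -> vowel (running count: 2)
  Position 5: 's' -> consonant (running count: 2)
  Position 6: 'e' -> vowel (running count: 3)
  Position 7: 'z' -> consonant (running count: 3)
  Position 8: 'i' -> vowel (running count: 4)
Total vowels: 4

4


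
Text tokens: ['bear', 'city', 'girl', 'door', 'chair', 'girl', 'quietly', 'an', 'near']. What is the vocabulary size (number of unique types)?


Listing all tokens and tracking unique types:
  Token 1: 'bear' -> NEW (unique so far: 1)
  Token 2: 'city' -> NEW (unique so far: 2)
  Token 3: 'girl' -> NEW (unique so far: 3)
  Token 4: 'door' -> NEW (unique so far: 4)
  Token 5: 'chair' -> NEW (unique so far: 5)
  Token 6: 'girl' -> duplicate (unique so far: 5)
  Token 7: 'quietly' -> NEW (unique so far: 6)
  Token 8: 'an' -> NEW (unique so far: 7)
  Token 9: 'near' -> NEW (unique so far: 8)
Unique types: ('an', 'bear', 'chair', 'city', 'door', 'girl', 'near', 'quietly')
Vocabulary size: 8

8


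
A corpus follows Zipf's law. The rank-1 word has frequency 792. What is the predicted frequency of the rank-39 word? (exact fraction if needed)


Zipf's law: freq(rank) = f1 / rank
f1 = 792, rank = 39
freq = 792 / 39
GCD(792, 39) = 3
Simplified: 264/13

264/13


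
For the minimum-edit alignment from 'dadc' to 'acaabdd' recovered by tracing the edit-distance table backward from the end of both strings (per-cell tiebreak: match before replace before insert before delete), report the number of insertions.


Edit distance = 5. Backtracking from cell (4, 7) with preference match > replace > insert > delete,
then listing the resulting alignment 'dadc' -> 'acaabdd' left to right:
  Step 1: insert 'a' [insertion #1]
  Step 2: insert 'c' [insertion #2]
  Step 3: replace d->a
  Step 4: keep 'a'
  Step 5: insert 'b' [insertion #3]
  Step 6: keep 'd'
  Step 7: replace c->d
Total insertions: 3

3


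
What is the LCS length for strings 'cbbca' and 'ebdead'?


DP table for LCS of 'cbbca' and 'ebdead':
       e  b  d  e  a  d
    0  0  0  0  0  0  0
  c 0  0  0  0  0  0  0
  b 0  0  1  1  1  1  1
  b 0  0  1  1  1  1  1
  c 0  0  1  1  1  1  1
  a 0  0  1  1  1  2  2
LCS: 'ba'
LCS length = 2

2


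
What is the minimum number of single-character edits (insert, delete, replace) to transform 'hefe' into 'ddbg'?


Building DP table for s1='hefe' (len 4) and s2='ddbg' (len 4):
       d  d  b  g
    0  1  2  3  4
  h 1  1  2  3  4
  e 2  2  2  3  4
  f 3  3  3  3  4
  e 4  4  4  4  4
Edit distance = dp[4][4] = 4

4


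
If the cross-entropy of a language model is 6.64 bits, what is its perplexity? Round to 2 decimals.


Perplexity formula: PP = 2^H
H = 6.64
PP = 2^6.64
Decompose: 2^6.64 = 2^6 * 2^0.64
2^6 = 64, 2^0.64 ~ 1.5583292
PP ~ 64 * 1.5583292 = 99.7330688
Rounded to 2 decimals: 99.73

99.73


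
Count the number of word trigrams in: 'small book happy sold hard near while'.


Word trigrams from [7] words:
  Trigram 1: (small book happy)
  Trigram 2: (book happy sold)
  Trigram 3: (happy sold hard)
  Trigram 4: (sold hard near)
  Trigram 5: (hard near while)
Total word trigrams: 7 - 2 = 5

5


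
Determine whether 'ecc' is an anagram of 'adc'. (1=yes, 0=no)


Sort characters of 'ecc': 'cce'
Sort characters of 'adc': 'acd'
Sorted forms differ -> they are NOT anagrams
Result: 0

0


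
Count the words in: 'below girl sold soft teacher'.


Counting words by splitting on spaces:
  Word 1: 'below'
  Word 2: 'girl'
  Word 3: 'sold'
  Word 4: 'soft'
  Word 5: 'teacher'
Total words: 5

5


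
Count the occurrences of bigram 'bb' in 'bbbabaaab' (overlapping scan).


Scanning 'bbbabaaab' for bigram 'bb':
  Position 0: 'bb' -> MATCH
  Position 1: 'bb' -> MATCH
  Position 2: 'ba' -> no
  Position 3: 'ab' -> no
  Position 4: 'ba' -> no
  Position 5: 'aa' -> no
  Position 6: 'aa' -> no
  Position 7: 'ab' -> no
Total matches: 2

2


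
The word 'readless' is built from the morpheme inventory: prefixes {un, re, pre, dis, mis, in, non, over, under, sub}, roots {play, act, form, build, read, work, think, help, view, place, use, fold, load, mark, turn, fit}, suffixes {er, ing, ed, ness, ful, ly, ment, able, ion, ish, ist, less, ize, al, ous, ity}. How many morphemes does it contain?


Segmenting 'readless' against the inventory:
  'read' -> root (morpheme 1)
  'less' -> suffix (morpheme 2)
Total morphemes: 2

2


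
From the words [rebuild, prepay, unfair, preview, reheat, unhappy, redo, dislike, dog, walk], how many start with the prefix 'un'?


Checking each word for prefix 'un':
  'rebuild' -> no (count: 0)
  'prepay' -> no (count: 0)
  'unfair' -> YES, starts with 'un' (count: 1)
  'preview' -> no (count: 1)
  'reheat' -> no (count: 1)
  'unhappy' -> YES, starts with 'un' (count: 2)
  'redo' -> no (count: 2)
  'dislike' -> no (count: 2)
  'dog' -> no (count: 2)
  'walk' -> no (count: 2)
Total with prefix 'un': 2

2


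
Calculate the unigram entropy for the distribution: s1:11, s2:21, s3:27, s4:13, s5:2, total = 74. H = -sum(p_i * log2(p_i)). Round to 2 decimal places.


Computing entropy H = -sum(p_i * log2(p_i)):
  s1: p = 11/74 = 0.1486, -p*log2(p) = 0.4088
  s2: p = 21/74 = 0.2838, -p*log2(p) = 0.5157
  s3: p = 27/74 = 0.3649, -p*log2(p) = 0.5307
  s4: p = 13/74 = 0.1757, -p*log2(p) = 0.4408
  s5: p = 2/74 = 0.0270, -p*log2(p) = 0.1408
H = sum of terms = 2.0368
Rounded to 2 decimals: 2.04

2.04


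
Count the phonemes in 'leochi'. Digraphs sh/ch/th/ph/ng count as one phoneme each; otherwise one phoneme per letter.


Parsing 'leochi' greedily, digraphs first:
  'l' -> consonant phoneme (phonemes so far: 1)
  'e' -> vowel phoneme (phonemes so far: 2)
  'o' -> vowel phoneme (phonemes so far: 3)
  'ch' -> digraph (1 consonant phoneme) (phonemes so far: 4)
  'i' -> vowel phoneme (phonemes so far: 5)
Total phonemes: 5

5


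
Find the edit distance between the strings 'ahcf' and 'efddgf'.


Building DP table for s1='ahcf' (len 4) and s2='efddgf' (len 6):
       e  f  d  d  g  f
    0  1  2  3  4  5  6
  a 1  1  2  3  4  5  6
  h 2  2  2  3  4  5  6
  c 3  3  3  3  4  5  6
  f 4  4  3  4  4  5  5
Edit distance = dp[4][6] = 5

5


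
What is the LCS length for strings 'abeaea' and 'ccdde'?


DP table for LCS of 'abeaea' and 'ccdde':
       c  c  d  d  e
    0  0  0  0  0  0
  a 0  0  0  0  0  0
  b 0  0  0  0  0  0
  e 0  0  0  0  0  1
  a 0  0  0  0  0  1
  e 0  0  0  0  0  1
  a 0  0  0  0  0  1
LCS: 'e'
LCS length = 1

1


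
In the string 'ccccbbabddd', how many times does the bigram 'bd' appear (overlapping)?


Scanning 'ccccbbabddd' for bigram 'bd':
  Position 0: 'cc' -> no
  Position 1: 'cc' -> no
  Position 2: 'cc' -> no
  Position 3: 'cb' -> no
  Position 4: 'bb' -> no
  Position 5: 'ba' -> no
  Position 6: 'ab' -> no
  Position 7: 'bd' -> MATCH
  Position 8: 'dd' -> no
  Position 9: 'dd' -> no
Total matches: 1

1


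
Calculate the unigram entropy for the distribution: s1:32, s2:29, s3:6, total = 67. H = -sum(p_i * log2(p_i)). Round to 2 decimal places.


Computing entropy H = -sum(p_i * log2(p_i)):
  s1: p = 32/67 = 0.4776, -p*log2(p) = 0.5092
  s2: p = 29/67 = 0.4328, -p*log2(p) = 0.5229
  s3: p = 6/67 = 0.0896, -p*log2(p) = 0.3117
H = sum of terms = 1.3438
Rounded to 2 decimals: 1.34

1.34


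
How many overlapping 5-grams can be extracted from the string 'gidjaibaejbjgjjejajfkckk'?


String 'gidjaibaejbjgjjejajfkckk' has length L = 24.
Number of overlapping n-grams = L - n + 1
Substituting: 24 - 5 + 1 = 20

20


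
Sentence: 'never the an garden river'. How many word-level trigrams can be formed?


Word trigrams from [5] words:
  Trigram 1: (never the an)
  Trigram 2: (the an garden)
  Trigram 3: (an garden river)
Total word trigrams: 5 - 2 = 3

3


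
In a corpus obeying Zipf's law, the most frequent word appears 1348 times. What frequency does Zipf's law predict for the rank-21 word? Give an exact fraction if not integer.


Zipf's law: freq(rank) = f1 / rank
f1 = 1348, rank = 21
freq = 1348 / 21
GCD(1348, 21) = 1
Simplified: 1348/21

1348/21


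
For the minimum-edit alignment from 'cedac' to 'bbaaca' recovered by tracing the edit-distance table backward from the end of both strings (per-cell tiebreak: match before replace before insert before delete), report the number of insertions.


Edit distance = 4. Backtracking from cell (5, 6) with preference match > replace > insert > delete,
then listing the resulting alignment 'cedac' -> 'bbaaca' left to right:
  Step 1: replace c->b
  Step 2: replace e->b
  Step 3: replace d->a
  Step 4: keep 'a'
  Step 5: keep 'c'
  Step 6: insert 'a' [insertion #1]
Total insertions: 1

1


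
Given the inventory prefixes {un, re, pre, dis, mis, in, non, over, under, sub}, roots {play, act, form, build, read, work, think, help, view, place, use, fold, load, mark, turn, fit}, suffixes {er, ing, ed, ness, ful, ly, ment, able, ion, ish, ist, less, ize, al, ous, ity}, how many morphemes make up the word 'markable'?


Segmenting 'markable' against the inventory:
  'mark' -> root (morpheme 1)
  'able' -> suffix (morpheme 2)
Total morphemes: 2

2


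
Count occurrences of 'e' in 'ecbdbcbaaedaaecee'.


Scanning 'ecbdbcbaaedaaecee' for 'e':
  Position 0: 'e' -> MATCH (count: 1)
  Position 9: 'e' -> MATCH (count: 2)
  Position 13: 'e' -> MATCH (count: 3)
  Position 15: 'e' -> MATCH (count: 4)
  Position 16: 'e' -> MATCH (count: 5)
Total occurrences of 'e': 5

5


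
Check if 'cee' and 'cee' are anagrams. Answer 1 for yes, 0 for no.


Sort characters of 'cee': 'cee'
Sort characters of 'cee': 'cee'
Sorted forms match -> they ARE anagrams
Result: 1

1


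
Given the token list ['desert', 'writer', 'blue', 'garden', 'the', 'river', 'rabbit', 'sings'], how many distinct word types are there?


Listing all tokens and tracking unique types:
  Token 1: 'desert' -> NEW (unique so far: 1)
  Token 2: 'writer' -> NEW (unique so far: 2)
  Token 3: 'blue' -> NEW (unique so far: 3)
  Token 4: 'garden' -> NEW (unique so far: 4)
  Token 5: 'the' -> NEW (unique so far: 5)
  Token 6: 'river' -> NEW (unique so far: 6)
  Token 7: 'rabbit' -> NEW (unique so far: 7)
  Token 8: 'sings' -> NEW (unique so far: 8)
Unique types: ('blue', 'desert', 'garden', 'rabbit', 'river', 'sings', 'the', 'writer')
Vocabulary size: 8

8


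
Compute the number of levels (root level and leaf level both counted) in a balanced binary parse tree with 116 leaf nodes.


In a balanced binary tree with n leaves the deepest leaf is ceil(log2(n)) edges below the root,
so counting node levels inclusive of root and leaves gives ceil(log2(n)) + 1 levels.
log2(116) = 6.8580
ceil(6.8580) = 7
levels = 7 + 1 = 8

8


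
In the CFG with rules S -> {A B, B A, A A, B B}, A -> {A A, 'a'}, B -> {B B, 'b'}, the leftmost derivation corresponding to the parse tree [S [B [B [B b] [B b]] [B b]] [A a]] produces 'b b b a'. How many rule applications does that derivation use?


Every bracketed nonterminal node [X ...] in the tree is produced by exactly one rule application.
Reading the tree off as a leftmost derivation:
  Step 1: S  =>  B A   (applied S -> B A)
  Step 2: B A  =>  B B A   (applied B -> B B)
  Step 3: B B A  =>  B B B A   (applied B -> B B)
  Step 4: B B B A  =>  b B B A   (applied B -> b)
  Step 5: b B B A  =>  b b B A   (applied B -> b)
  Step 6: b b B A  =>  b b b A   (applied B -> b)
  Step 7: b b b A  =>  b b b a   (applied A -> a)
Final yield: b b b a
Total rewrite steps: 7

7


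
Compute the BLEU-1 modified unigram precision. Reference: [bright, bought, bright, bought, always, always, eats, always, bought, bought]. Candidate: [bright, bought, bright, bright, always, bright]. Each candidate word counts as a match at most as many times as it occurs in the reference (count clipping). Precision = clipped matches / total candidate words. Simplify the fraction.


Reference word counts: {'always': 3, 'bought': 4, 'bright': 2, 'eats': 1}
Checking each candidate word (with clipping):
  'bright' -> in reference (ref count 2, used 1/2) -> match (matches: 1)
  'bought' -> in reference (ref count 4, used 1/4) -> match (matches: 2)
  'bright' -> in reference (ref count 2, used 2/2) -> match (matches: 3)
  'bright' -> ref count 2 already used up (2/2) -> clipped, no match (matches: 3)
  'always' -> in reference (ref count 3, used 1/3) -> match (matches: 4)
  'bright' -> ref count 2 already used up (2/2) -> clipped, no match (matches: 4)
Clipped matches: 4, Candidate length: 6
Precision = 4/6 = 2/3

2/3


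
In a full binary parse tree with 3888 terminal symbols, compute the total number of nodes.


Leaf nodes (terminals): 3888
Internal nodes = n - 1 = 3888 - 1 = 3887
Total = leaves + internal = 3888 + 3887 = 7775

7775


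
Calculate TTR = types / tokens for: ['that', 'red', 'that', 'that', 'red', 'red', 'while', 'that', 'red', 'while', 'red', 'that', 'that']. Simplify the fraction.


Tokens: 13
Unique types: ('red', 'that', 'while') = 3
TTR = 3/13
Already in lowest terms.

3/13


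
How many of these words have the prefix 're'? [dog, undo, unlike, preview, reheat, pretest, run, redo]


Checking each word for prefix 're':
  'dog' -> no (count: 0)
  'undo' -> no (count: 0)
  'unlike' -> no (count: 0)
  'preview' -> no (count: 0)
  'reheat' -> YES, starts with 're' (count: 1)
  'pretest' -> no (count: 1)
  'run' -> no (count: 1)
  'redo' -> YES, starts with 're' (count: 2)
Total with prefix 're': 2

2


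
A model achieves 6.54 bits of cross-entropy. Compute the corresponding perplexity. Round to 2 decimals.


Perplexity formula: PP = 2^H
H = 6.54
PP = 2^6.54
Decompose: 2^6.54 = 2^6 * 2^0.54
2^6 = 64, 2^0.54 ~ 1.4539725
PP ~ 64 * 1.4539725 = 93.0542400
Rounded to 2 decimals: 93.05

93.05


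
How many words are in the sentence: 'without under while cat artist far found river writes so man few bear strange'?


Counting words by splitting on spaces:
  Word 1: 'without'
  Word 2: 'under'
  Word 3: 'while'
  Word 4: 'cat'
  Word 5: 'artist'
  Word 6: 'far'
  Word 7: 'found'
  Word 8: 'river'
  Word 9: 'writes'
  Word 10: 'so'
  Word 11: 'man'
  Word 12: 'few'
  Word 13: 'bear'
  Word 14: 'strange'
Total words: 14

14


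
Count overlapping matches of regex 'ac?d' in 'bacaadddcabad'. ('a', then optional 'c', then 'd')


Pattern: ac?d means 'a', then optional 'c', then 'd'.
Scanning 'bacaadddcabad' position-by-position:
  Pos 0: window 'bac' -> no
  Pos 1: window 'aca' -> no
  Pos 2: window 'caa' -> no
  Pos 3: window 'aad' -> no
  Pos 4: window 'add' -> MATCH
  Pos 5: window 'ddd' -> no
  Pos 6: window 'ddc' -> no
  Pos 7: window 'dca' -> no
  Pos 8: window 'cab' -> no
  Pos 9: window 'aba' -> no
  Pos 10: window 'bad' -> no
  Pos 11: window 'ad' -> MATCH
  Pos 12: window 'd' -> no
Total matches: 2

2


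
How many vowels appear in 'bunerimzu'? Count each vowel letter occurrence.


Scanning each character of 'bunerimzu':
  Position 1: 'b' -> consonant (running count: 0)
  Position 2: 'u' -> vowel (running count: 1)
  Position 3: 'n' -> consonant (running count: 1)
  Position 4: 'e' -> vowel (running count: 2)
  Position 5: 'r' -> consonant (running count: 2)
  Position 6: 'i' -> vowel (running count: 3)
  Position 7: 'm' -> consonant (running count: 3)
  Position 8: 'z' -> consonant (running count: 3)
  Position 9: 'u' -> vowel (running count: 4)
Total vowels: 4

4
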